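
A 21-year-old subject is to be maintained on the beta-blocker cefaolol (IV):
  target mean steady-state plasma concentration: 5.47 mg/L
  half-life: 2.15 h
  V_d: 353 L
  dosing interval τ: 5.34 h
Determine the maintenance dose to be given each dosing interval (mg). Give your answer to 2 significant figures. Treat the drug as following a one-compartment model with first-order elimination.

k = ln2 / t½ = 0.693147 / 2.15 = 0.3224 h⁻¹
CL = k × Vd = 0.3224 × 353 = 113.8 L/h
At steady state, Dose/τ = Css × CL.
Dose = Css × CL × τ = 5.47 × 113.8 × 5.34 = 3324 mg

3300 mg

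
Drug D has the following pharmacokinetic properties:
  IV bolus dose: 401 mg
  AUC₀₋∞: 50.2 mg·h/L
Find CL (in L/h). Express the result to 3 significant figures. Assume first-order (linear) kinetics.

CL = Dose / AUC = 401 / 50.2 = 7.988 L/h

7.99 L/h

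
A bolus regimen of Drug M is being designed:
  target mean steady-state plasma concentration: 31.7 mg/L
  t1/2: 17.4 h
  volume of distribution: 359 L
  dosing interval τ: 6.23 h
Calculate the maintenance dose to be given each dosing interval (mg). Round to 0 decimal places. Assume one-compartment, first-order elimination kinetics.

2824 mg

k = ln2 / t½ = 0.693147 / 17.4 = 0.03984 h⁻¹
CL = k × Vd = 0.03984 × 359 = 14.30 L/h
At steady state, Dose/τ = Css × CL.
Dose = Css × CL × τ = 31.7 × 14.30 × 6.23 = 2824 mg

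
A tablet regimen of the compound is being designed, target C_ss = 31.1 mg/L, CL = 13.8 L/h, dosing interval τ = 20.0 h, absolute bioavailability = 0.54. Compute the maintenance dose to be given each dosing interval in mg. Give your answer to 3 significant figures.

15900 mg

At steady state, F × (Dose/τ) = Css × CL.
Dose = Css × CL × τ / F = 31.1 × 13.80 × 20.0 / 0.54 = 15900 mg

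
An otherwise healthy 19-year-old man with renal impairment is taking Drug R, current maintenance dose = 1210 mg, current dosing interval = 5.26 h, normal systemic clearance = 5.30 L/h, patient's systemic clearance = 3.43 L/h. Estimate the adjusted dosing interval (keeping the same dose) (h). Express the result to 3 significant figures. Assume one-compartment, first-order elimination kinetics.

8.13 h

To keep the same average steady-state level, dosing rate must scale with clearance.
CL ratio = 3.43 / 5.30 = 0.6472
New interval (same dose) = 5.26 / 0.6472 = 8.127 h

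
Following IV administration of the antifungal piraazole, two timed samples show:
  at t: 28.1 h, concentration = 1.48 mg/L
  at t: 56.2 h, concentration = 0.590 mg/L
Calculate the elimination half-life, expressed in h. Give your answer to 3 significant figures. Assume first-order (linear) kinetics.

21.2 h

k = ln(C₁/C₂) / (t₂ − t₁) = ln(1.48/0.590) / (56.2 − 28.1)
  = 0.9197 / 28.10 = 0.03273 h⁻¹
t½ = ln2 / k = 0.693147 / 0.03273 = 21.18 h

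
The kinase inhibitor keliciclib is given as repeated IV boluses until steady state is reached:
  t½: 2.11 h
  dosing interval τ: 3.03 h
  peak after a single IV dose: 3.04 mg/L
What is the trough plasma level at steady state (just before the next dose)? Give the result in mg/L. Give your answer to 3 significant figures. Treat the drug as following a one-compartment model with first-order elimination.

1.78 mg/L

k = ln2 / t½ = 0.693147 / 2.11 = 0.3285 h⁻¹
e^(−kτ) = e^(−0.3285 × 3.03) = 0.3696
Accumulation ratio R = 1 / (1 − e^(−kτ)) = 1 / (1 − 0.3696) = 1.586
Steady-state trough = C₀ × R × e^(−kτ) = 3.04 × 1.586 × 0.3696 = 1.782 mg/L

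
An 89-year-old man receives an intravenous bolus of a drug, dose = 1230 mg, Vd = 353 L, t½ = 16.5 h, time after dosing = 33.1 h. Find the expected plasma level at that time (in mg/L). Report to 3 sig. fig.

0.867 mg/L

C₀ = Dose / Vd = 1230 / 353 = 3.484 mg/L
k = ln2 / t½ = 0.693147 / 16.5 = 0.04201 h⁻¹
C = C₀ · e^(−k·t) = 3.484 × e^(−0.04201 × 33.1)
  = 3.484 × 0.2489 = 0.8672 mg/L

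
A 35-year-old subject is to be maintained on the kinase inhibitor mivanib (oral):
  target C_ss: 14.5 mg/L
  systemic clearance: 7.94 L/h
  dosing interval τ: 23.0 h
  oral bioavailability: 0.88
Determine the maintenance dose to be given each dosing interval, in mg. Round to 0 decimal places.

At steady state, F × (Dose/τ) = Css × CL.
Dose = Css × CL × τ / F = 14.5 × 7.940 × 23.0 / 0.88 = 3009 mg

3009 mg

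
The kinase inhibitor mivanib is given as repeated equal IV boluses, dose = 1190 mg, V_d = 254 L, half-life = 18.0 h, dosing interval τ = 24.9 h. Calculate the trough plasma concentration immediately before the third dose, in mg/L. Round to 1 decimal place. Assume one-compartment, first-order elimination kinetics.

C₀ per dose = Dose / Vd = 1190 / 254 = 4.685 mg/L
k = ln2 / t½ = 0.693147 / 18.0 = 0.03851 h⁻¹
Fraction remaining after one interval: r = e^(−kτ) = e^(−0.03851 × 24.9) = 0.3833
Before dose 3, 2 doses have been given (aged 1τ, 2τ).
C_trough = C₀ × (r + r²) = 4.685 × (0.3833 + 0.1469) = 2.484 mg/L

2.5 mg/L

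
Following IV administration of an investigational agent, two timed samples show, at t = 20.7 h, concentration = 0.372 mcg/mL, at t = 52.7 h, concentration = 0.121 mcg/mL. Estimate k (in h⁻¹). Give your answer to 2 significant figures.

0.035 h⁻¹

k = ln(C₁/C₂) / (t₂ − t₁) = ln(0.372/0.121) / (52.7 − 20.7)
  = 1.123 / 32.00 = 0.03509 h⁻¹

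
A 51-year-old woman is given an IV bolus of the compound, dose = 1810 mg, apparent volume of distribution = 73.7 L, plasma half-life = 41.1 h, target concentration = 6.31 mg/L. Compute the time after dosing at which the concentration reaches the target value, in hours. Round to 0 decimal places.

C₀ = Dose / Vd = 1810 / 73.7 = 24.56 mg/L
k = ln2 / t½ = 0.693147 / 41.1 = 0.01686 h⁻¹
t = ln(C₀ / C) / k = ln(24.56 / 6.31) / 0.01686
  = ln(3.892) / 0.01686 = 1.359 / 0.01686 = 80.60 h

81 h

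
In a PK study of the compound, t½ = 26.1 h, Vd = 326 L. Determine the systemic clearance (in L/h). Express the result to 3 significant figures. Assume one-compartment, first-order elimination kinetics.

k = ln2 / t½ = 0.693147 / 26.1 = 0.02656 h⁻¹
CL = k × Vd = 0.02656 × 326 = 8.659 L/h

8.66 L/h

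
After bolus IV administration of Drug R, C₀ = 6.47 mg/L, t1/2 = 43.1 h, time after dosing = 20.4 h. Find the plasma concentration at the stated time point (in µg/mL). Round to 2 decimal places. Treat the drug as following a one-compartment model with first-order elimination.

k = ln2 / t½ = 0.693147 / 43.1 = 0.01608 h⁻¹
C = C₀ · e^(−k·t) = 6.470 × e^(−0.01608 × 20.4)
  = 6.470 × 0.7203 = 4.660 mg/L
(4.660 mg/L = 4.660 µg/mL)

4.66 µg/mL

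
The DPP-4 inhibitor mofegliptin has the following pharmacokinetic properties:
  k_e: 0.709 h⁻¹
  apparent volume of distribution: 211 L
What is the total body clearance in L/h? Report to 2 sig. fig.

150 L/h

CL = k × Vd = 0.709 × 211 = 149.6 L/h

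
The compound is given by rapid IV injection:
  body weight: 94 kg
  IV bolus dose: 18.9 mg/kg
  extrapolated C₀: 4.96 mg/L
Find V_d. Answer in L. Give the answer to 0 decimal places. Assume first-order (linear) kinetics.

358 L

Dose = 18.9 × 94 = 1777 mg
Vd = Dose / C₀ = 1777 / 4.96 = 358.3 L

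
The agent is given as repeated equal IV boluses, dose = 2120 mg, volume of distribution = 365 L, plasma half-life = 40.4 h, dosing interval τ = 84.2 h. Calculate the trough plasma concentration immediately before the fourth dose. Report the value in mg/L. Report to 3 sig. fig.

C₀ per dose = Dose / Vd = 2120 / 365 = 5.808 mg/L
k = ln2 / t½ = 0.693147 / 40.4 = 0.01716 h⁻¹
Fraction remaining after one interval: r = e^(−kτ) = e^(−0.01716 × 84.2) = 0.2358
Before dose 4, 3 doses have been given (aged 1τ, 2τ, 3τ).
C_trough = C₀ × (r + r² + … + r^3) = C₀ × r(1−r^3)/(1−r)
        = 5.808 × 0.2358 × (1 − 0.01311) / (1 − 0.2358) = 1.769 mg/L

1.77 mg/L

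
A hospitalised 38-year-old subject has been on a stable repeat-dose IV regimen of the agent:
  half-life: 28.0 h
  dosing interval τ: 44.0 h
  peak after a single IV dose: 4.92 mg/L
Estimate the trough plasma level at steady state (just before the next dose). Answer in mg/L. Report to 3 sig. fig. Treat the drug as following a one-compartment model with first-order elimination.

2.49 mg/L

k = ln2 / t½ = 0.693147 / 28.0 = 0.02476 h⁻¹
e^(−kτ) = e^(−0.02476 × 44.0) = 0.3364
Accumulation ratio R = 1 / (1 − e^(−kτ)) = 1 / (1 − 0.3364) = 1.507
Steady-state trough = C₀ × R × e^(−kτ) = 4.92 × 1.507 × 0.3364 = 2.494 mg/L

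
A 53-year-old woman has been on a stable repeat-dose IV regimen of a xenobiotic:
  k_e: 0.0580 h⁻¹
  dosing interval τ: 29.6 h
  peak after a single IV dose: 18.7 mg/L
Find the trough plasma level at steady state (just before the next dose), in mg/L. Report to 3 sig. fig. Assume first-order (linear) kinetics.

e^(−kτ) = e^(−0.05800 × 29.6) = 0.1796
Accumulation ratio R = 1 / (1 − e^(−kτ)) = 1 / (1 − 0.1796) = 1.219
Steady-state trough = C₀ × R × e^(−kτ) = 18.7 × 1.219 × 0.1796 = 4.094 mg/L

4.09 mg/L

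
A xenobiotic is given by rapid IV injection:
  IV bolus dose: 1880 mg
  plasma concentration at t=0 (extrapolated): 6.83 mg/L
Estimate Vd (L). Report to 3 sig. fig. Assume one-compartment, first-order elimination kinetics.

275 L

Vd = Dose / C₀ = 1880 / 6.83 = 275.3 L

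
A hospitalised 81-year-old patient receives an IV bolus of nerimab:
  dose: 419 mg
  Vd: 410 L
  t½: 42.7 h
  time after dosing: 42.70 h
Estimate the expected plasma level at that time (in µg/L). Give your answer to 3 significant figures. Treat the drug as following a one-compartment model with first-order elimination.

511 µg/L

C₀ = Dose / Vd = 419.0 / 410 = 1.022 mg/L
k = ln2 / t½ = 0.693147 / 42.7 = 0.01623 h⁻¹
t / t½ = 42.70 / 42.7 = 1 half-lives
C = C₀ × (1/2)^1 = 1.022 × 0.5000 = 0.5110 mg/L
Convert: 0.5110 mg/L × 1000 = 511.0 µg/L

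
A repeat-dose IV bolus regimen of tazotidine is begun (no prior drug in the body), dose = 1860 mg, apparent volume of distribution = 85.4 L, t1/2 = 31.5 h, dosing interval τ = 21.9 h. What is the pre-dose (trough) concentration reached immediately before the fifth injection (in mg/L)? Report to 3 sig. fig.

30.1 mg/L

C₀ per dose = Dose / Vd = 1860 / 85.4 = 21.78 mg/L
k = ln2 / t½ = 0.693147 / 31.5 = 0.02200 h⁻¹
Fraction remaining after one interval: r = e^(−kτ) = e^(−0.02200 × 21.9) = 0.6177
Before dose 5, 4 doses have been given (aged 1τ, 2τ, 3τ, 4τ).
C_trough = C₀ × (r + r² + … + r^4) = C₀ × r(1−r^4)/(1−r)
        = 21.78 × 0.6177 × (1 − 0.1456) / (1 − 0.6177) = 30.07 mg/L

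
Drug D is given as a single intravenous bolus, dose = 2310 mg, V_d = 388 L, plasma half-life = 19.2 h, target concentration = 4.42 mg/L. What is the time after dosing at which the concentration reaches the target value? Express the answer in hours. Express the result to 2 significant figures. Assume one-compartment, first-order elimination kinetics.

8.3 h

C₀ = Dose / Vd = 2310 / 388 = 5.954 mg/L
k = ln2 / t½ = 0.693147 / 19.2 = 0.03610 h⁻¹
t = ln(C₀ / C) / k = ln(5.954 / 4.42) / 0.03610
  = ln(1.347) / 0.03610 = 0.2979 / 0.03610 = 8.252 h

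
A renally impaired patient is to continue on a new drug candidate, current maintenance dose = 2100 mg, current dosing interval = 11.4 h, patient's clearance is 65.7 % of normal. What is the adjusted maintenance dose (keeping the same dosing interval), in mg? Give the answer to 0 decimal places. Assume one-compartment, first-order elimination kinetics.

To keep the same average steady-state level, dosing rate must scale with clearance.
CL ratio = 65.7 / 100 = 0.6570
New dose (same interval) = 2100 × 0.6570 = 1380 mg

1380 mg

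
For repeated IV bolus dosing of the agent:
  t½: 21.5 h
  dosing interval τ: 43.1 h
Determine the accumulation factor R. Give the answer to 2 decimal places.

k = ln2 / t½ = 0.693147 / 21.5 = 0.03224 h⁻¹
e^(−kτ) = e^(−0.03224 × 43.1) = 0.2492
Accumulation ratio R = 1 / (1 − e^(−kτ)) = 1 / (1 − 0.2492) = 1.332

1.33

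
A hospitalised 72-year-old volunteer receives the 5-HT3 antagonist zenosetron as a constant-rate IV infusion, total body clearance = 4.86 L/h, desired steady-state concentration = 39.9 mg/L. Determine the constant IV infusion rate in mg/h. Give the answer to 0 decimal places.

194 mg/h

At steady state, infusion rate R₀ = Css × CL = 39.9 × 4.860 = 193.9 mg/h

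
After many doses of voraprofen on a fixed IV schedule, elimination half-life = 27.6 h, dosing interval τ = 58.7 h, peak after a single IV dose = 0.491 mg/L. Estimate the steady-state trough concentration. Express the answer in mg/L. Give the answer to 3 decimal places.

0.146 mg/L

k = ln2 / t½ = 0.693147 / 27.6 = 0.02511 h⁻¹
e^(−kτ) = e^(−0.02511 × 58.7) = 0.2290
Accumulation ratio R = 1 / (1 − e^(−kτ)) = 1 / (1 − 0.2290) = 1.297
Steady-state trough = C₀ × R × e^(−kτ) = 0.491 × 1.297 × 0.2290 = 0.1458 mg/L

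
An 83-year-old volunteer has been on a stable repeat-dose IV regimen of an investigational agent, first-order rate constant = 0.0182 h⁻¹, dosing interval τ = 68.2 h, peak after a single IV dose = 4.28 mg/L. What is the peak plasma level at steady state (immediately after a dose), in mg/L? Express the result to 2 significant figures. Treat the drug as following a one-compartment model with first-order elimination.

6.0 mg/L

e^(−kτ) = e^(−0.01820 × 68.2) = 0.2890
Accumulation ratio R = 1 / (1 − e^(−kτ)) = 1 / (1 − 0.2890) = 1.406
Steady-state peak = C₀ × R = 4.28 × 1.406 = 6.018 mg/L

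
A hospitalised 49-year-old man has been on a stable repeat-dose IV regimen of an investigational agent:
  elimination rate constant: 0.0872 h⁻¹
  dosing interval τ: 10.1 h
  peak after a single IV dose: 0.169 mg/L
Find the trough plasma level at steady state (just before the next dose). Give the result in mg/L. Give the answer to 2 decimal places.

e^(−kτ) = e^(−0.08720 × 10.1) = 0.4145
Accumulation ratio R = 1 / (1 − e^(−kτ)) = 1 / (1 − 0.4145) = 1.708
Steady-state trough = C₀ × R × e^(−kτ) = 0.169 × 1.708 × 0.4145 = 0.1196 mg/L

0.12 mg/L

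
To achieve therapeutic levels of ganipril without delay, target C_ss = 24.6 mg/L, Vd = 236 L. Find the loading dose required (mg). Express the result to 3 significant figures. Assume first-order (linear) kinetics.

LD = Css × Vd = 24.6 × 236 = 5806 mg

5810 mg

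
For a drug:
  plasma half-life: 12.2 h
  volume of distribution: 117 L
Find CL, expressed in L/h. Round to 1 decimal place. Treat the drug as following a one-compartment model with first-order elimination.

6.6 L/h

k = ln2 / t½ = 0.693147 / 12.2 = 0.05682 h⁻¹
CL = k × Vd = 0.05682 × 117 = 6.648 L/h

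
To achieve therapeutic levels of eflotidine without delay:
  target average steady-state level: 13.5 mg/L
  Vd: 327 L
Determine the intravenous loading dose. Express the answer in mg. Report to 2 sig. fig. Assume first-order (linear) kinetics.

LD = Css × Vd = 13.5 × 327 = 4415 mg

4400 mg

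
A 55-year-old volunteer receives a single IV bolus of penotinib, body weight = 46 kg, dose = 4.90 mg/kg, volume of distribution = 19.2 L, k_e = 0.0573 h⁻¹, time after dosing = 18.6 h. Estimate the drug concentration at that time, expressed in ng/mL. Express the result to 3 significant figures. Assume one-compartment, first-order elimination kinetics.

Total dose = 4.90 × 46 = 225.4 mg
C₀ = Dose / Vd = 225.4 / 19.2 = 11.74 mg/L
C = C₀ · e^(−k·t) = 11.74 × e^(−0.05730 × 18.6)
  = 11.74 × 0.3445 = 4.044 mg/L
Convert: 4.044 mg/L × 1000 = 4044 ng/mL

4040 ng/mL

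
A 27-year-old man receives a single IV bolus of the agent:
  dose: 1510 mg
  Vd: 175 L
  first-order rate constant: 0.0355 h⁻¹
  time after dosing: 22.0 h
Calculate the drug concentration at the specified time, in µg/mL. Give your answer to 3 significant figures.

C₀ = Dose / Vd = 1510 / 175 = 8.629 mg/L
C = C₀ · e^(−k·t) = 8.629 × e^(−0.03550 × 22.0)
  = 8.629 × 0.4579 = 3.951 mg/L
(3.951 mg/L = 3.951 µg/mL)

3.95 µg/mL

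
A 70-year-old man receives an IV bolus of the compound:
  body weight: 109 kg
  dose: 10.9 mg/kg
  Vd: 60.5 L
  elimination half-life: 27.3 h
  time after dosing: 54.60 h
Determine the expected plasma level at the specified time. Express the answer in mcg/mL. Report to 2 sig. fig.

Total dose = 10.9 × 109 = 1188 mg
C₀ = Dose / Vd = 1188 / 60.5 = 19.64 mg/L
k = ln2 / t½ = 0.693147 / 27.3 = 0.02539 h⁻¹
t / t½ = 54.60 / 27.3 = 2 half-lives
C = C₀ × (1/2)^2 = 19.64 × 0.2500 = 4.910 mg/L
(4.910 mg/L = 4.910 mcg/mL)

4.9 mcg/mL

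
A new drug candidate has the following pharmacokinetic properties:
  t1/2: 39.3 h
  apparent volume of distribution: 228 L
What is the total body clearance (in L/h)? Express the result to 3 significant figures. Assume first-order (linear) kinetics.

k = ln2 / t½ = 0.693147 / 39.3 = 0.01764 h⁻¹
CL = k × Vd = 0.01764 × 228 = 4.022 L/h

4.02 L/h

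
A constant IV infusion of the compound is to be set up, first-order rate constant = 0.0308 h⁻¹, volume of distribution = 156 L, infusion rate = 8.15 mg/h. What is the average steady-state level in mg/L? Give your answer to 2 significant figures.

CL = k × Vd = 0.03080 × 156 = 4.805 L/h
At steady state Css = R₀ / CL = 8.15 / 4.805 = 1.696 mg/L

1.7 mg/L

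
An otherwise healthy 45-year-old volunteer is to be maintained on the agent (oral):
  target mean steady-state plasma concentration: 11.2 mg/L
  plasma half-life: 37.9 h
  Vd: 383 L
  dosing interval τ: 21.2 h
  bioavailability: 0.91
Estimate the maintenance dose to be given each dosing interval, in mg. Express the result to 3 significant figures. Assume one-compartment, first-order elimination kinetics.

k = ln2 / t½ = 0.693147 / 37.9 = 0.01829 h⁻¹
CL = k × Vd = 0.01829 × 383 = 7.005 L/h
At steady state, F × (Dose/τ) = Css × CL.
Dose = Css × CL × τ / F = 11.2 × 7.005 × 21.2 / 0.91 = 1828 mg

1830 mg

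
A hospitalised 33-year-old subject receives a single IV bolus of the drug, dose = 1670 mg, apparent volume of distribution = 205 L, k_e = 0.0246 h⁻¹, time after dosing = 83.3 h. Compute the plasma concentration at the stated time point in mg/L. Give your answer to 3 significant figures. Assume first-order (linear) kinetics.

C₀ = Dose / Vd = 1670 / 205 = 8.146 mg/L
C = C₀ · e^(−k·t) = 8.146 × e^(−0.02460 × 83.3)
  = 8.146 × 0.1288 = 1.049 mg/L

1.05 mg/L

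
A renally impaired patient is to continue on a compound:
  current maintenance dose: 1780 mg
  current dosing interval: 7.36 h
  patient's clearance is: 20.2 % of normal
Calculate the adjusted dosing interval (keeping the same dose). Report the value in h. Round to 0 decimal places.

36 h

To keep the same average steady-state level, dosing rate must scale with clearance.
CL ratio = 20.2 / 100 = 0.2020
New interval (same dose) = 7.36 / 0.2020 = 36.44 h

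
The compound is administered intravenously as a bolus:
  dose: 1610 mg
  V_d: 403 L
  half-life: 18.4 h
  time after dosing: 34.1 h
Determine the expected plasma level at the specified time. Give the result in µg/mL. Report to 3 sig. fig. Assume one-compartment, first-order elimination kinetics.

C₀ = Dose / Vd = 1610 / 403 = 3.995 mg/L
k = ln2 / t½ = 0.693147 / 18.4 = 0.03767 h⁻¹
C = C₀ · e^(−k·t) = 3.995 × e^(−0.03767 × 34.1)
  = 3.995 × 0.2768 = 1.106 mg/L
(1.106 mg/L = 1.106 µg/mL)

1.11 µg/mL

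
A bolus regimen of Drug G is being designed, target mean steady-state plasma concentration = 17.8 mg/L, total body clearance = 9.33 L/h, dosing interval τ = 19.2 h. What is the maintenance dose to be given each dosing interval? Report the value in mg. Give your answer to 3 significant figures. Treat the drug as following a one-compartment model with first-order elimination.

3190 mg

At steady state, Dose/τ = Css × CL.
Dose = Css × CL × τ = 17.8 × 9.330 × 19.2 = 3189 mg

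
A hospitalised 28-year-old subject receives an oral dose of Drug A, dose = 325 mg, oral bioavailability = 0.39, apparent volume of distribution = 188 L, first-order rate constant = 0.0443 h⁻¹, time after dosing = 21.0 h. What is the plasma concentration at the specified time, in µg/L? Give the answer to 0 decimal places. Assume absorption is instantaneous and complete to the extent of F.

266 µg/L

Amount reaching circulation = F × Dose = 0.39 × 325.0 = 126.8 mg
C₀ = F·Dose / Vd = 126.8 / 188 = 0.6745 mg/L
C = C₀ · e^(−k·t) = 0.6745 × e^(−0.04430 × 21.0)
  = 0.6745 × 0.3944 = 0.2660 mg/L
Convert: 0.2660 mg/L × 1000 = 266.0 µg/L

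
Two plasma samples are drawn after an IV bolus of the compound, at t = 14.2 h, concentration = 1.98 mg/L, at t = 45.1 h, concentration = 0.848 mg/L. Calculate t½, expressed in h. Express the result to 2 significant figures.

25 h

k = ln(C₁/C₂) / (t₂ − t₁) = ln(1.98/0.848) / (45.1 − 14.2)
  = 0.8480 / 30.90 = 0.02744 h⁻¹
t½ = ln2 / k = 0.693147 / 0.02744 = 25.26 h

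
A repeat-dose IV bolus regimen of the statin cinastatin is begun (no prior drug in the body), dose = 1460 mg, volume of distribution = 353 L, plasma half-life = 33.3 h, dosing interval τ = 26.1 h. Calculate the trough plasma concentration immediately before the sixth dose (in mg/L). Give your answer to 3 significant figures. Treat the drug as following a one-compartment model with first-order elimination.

5.35 mg/L

C₀ per dose = Dose / Vd = 1460 / 353 = 4.136 mg/L
k = ln2 / t½ = 0.693147 / 33.3 = 0.02082 h⁻¹
Fraction remaining after one interval: r = e^(−kτ) = e^(−0.02082 × 26.1) = 0.5808
Before dose 6, 5 doses have been given (aged 1τ, 2τ, 3τ, 4τ, 5τ).
C_trough = C₀ × (r + r² + … + r^5) = C₀ × r(1−r^5)/(1−r)
        = 4.136 × 0.5808 × (1 − 0.06609) / (1 − 0.5808) = 5.352 mg/L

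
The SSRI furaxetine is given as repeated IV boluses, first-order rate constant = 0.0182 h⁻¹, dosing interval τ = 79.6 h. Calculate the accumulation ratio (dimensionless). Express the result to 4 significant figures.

e^(−kτ) = e^(−0.01820 × 79.6) = 0.2349
Accumulation ratio R = 1 / (1 − e^(−kτ)) = 1 / (1 − 0.2349) = 1.307

1.307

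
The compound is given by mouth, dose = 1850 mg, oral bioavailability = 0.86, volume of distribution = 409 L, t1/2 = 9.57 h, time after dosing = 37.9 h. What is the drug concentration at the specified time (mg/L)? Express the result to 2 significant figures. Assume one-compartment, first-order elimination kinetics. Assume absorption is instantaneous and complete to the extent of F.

0.25 mg/L

Amount reaching circulation = F × Dose = 0.86 × 1850 = 1591 mg
C₀ = F·Dose / Vd = 1591 / 409 = 3.890 mg/L
k = ln2 / t½ = 0.693147 / 9.57 = 0.07243 h⁻¹
C = C₀ · e^(−k·t) = 3.890 × e^(−0.07243 × 37.9)
  = 3.890 × 0.06424 = 0.2499 mg/L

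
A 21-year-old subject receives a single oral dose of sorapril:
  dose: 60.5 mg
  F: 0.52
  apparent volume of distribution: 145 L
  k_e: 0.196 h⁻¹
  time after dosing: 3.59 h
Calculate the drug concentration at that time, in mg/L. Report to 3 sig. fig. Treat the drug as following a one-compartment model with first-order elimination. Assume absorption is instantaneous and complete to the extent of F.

0.107 mg/L

Amount reaching circulation = F × Dose = 0.52 × 60.50 = 31.46 mg
C₀ = F·Dose / Vd = 31.46 / 145 = 0.2170 mg/L
C = C₀ · e^(−k·t) = 0.2170 × e^(−0.1960 × 3.59)
  = 0.2170 × 0.4948 = 0.1074 mg/L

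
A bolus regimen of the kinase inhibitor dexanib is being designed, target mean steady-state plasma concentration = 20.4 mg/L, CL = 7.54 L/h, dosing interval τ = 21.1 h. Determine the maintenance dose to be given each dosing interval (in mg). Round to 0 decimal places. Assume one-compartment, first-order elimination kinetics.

3246 mg

At steady state, Dose/τ = Css × CL.
Dose = Css × CL × τ = 20.4 × 7.540 × 21.1 = 3246 mg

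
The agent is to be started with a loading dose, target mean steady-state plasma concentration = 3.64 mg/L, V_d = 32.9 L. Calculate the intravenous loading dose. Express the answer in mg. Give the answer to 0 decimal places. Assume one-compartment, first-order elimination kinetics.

LD = Css × Vd = 3.64 × 32.9 = 119.8 mg

120 mg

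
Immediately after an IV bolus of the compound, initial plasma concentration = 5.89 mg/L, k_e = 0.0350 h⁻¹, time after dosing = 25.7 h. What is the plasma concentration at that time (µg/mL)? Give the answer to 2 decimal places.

2.40 µg/mL

C = C₀ · e^(−k·t) = 5.890 × e^(−0.03500 × 25.7)
  = 5.890 × 0.4068 = 2.396 mg/L
(2.396 mg/L = 2.396 µg/mL)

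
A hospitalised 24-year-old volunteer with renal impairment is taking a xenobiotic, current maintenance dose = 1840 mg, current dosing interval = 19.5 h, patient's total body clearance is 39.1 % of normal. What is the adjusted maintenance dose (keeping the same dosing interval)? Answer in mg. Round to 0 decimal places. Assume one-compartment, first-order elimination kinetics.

To keep the same average steady-state level, dosing rate must scale with clearance.
CL ratio = 39.1 / 100 = 0.3910
New dose (same interval) = 1840 × 0.3910 = 719.4 mg

719 mg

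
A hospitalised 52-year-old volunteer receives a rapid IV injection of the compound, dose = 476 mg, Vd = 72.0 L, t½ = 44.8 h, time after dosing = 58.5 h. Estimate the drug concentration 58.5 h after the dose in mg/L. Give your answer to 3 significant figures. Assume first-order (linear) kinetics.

2.67 mg/L

C₀ = Dose / Vd = 476.0 / 72.0 = 6.611 mg/L
k = ln2 / t½ = 0.693147 / 44.8 = 0.01547 h⁻¹
C = C₀ · e^(−k·t) = 6.611 × e^(−0.01547 × 58.5)
  = 6.611 × 0.4045 = 2.674 mg/L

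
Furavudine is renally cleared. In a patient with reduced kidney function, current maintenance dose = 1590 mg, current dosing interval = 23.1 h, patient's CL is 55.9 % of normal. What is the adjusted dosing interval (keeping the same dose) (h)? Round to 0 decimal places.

To keep the same average steady-state level, dosing rate must scale with clearance.
CL ratio = 55.9 / 100 = 0.5590
New interval (same dose) = 23.1 / 0.5590 = 41.32 h

41 h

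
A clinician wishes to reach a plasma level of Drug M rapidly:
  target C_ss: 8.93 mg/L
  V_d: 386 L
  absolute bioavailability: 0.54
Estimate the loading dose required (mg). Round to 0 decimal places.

LD = Css × Vd / F = 8.93 × 386 / 0.54 = 6383 mg

6383 mg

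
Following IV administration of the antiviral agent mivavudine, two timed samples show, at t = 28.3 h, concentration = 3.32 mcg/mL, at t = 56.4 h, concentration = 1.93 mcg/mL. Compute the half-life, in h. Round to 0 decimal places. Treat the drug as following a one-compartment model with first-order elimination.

k = ln(C₁/C₂) / (t₂ − t₁) = ln(3.32/1.93) / (56.4 − 28.3)
  = 0.5424 / 28.10 = 0.01930 h⁻¹
t½ = ln2 / k = 0.693147 / 0.01930 = 35.91 h

36 h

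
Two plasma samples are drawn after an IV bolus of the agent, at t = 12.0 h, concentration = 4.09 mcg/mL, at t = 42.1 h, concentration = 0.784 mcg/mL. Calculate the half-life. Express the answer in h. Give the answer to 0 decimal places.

13 h

k = ln(C₁/C₂) / (t₂ − t₁) = ln(4.09/0.784) / (42.1 − 12.0)
  = 1.652 / 30.10 = 0.05488 h⁻¹
t½ = ln2 / k = 0.693147 / 0.05488 = 12.63 h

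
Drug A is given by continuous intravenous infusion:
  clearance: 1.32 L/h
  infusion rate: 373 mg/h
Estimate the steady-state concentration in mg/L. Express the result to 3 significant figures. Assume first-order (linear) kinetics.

At steady state Css = R₀ / CL = 373 / 1.320 = 282.6 mg/L

283 mg/L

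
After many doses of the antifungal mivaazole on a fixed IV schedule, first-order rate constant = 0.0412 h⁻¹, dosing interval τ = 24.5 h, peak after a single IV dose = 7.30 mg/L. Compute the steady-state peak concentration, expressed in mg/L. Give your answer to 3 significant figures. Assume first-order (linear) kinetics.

11.5 mg/L

e^(−kτ) = e^(−0.04120 × 24.5) = 0.3644
Accumulation ratio R = 1 / (1 − e^(−kτ)) = 1 / (1 − 0.3644) = 1.573
Steady-state peak = C₀ × R = 7.30 × 1.573 = 11.48 mg/L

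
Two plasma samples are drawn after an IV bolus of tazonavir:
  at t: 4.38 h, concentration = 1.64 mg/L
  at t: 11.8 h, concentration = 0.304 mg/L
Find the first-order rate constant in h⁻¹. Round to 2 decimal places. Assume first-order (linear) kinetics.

k = ln(C₁/C₂) / (t₂ − t₁) = ln(1.64/0.304) / (11.8 − 4.38)
  = 1.685 / 7.420 = 0.2271 h⁻¹

0.23 h⁻¹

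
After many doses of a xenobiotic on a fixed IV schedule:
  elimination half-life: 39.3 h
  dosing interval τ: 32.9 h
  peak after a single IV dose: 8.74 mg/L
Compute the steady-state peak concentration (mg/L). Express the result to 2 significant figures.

k = ln2 / t½ = 0.693147 / 39.3 = 0.01764 h⁻¹
e^(−kτ) = e^(−0.01764 × 32.9) = 0.5597
Accumulation ratio R = 1 / (1 − e^(−kτ)) = 1 / (1 − 0.5597) = 2.271
Steady-state peak = C₀ × R = 8.74 × 2.271 = 19.85 mg/L

20 mg/L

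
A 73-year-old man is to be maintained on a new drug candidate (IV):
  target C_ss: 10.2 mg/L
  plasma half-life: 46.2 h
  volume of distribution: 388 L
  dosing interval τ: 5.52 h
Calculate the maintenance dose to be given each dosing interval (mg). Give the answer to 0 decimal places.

328 mg

k = ln2 / t½ = 0.693147 / 46.2 = 0.01500 h⁻¹
CL = k × Vd = 0.01500 × 388 = 5.820 L/h
At steady state, Dose/τ = Css × CL.
Dose = Css × CL × τ = 10.2 × 5.820 × 5.52 = 327.7 mg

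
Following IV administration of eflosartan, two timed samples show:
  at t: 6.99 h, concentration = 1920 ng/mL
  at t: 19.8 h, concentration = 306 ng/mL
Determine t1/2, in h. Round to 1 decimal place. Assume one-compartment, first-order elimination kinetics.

4.8 h

k = ln(C₁/C₂) / (t₂ − t₁) = ln(1920/306) / (19.8 − 6.99)
  = 1.836 / 12.81 = 0.1433 h⁻¹
t½ = ln2 / k = 0.693147 / 0.1433 = 4.837 h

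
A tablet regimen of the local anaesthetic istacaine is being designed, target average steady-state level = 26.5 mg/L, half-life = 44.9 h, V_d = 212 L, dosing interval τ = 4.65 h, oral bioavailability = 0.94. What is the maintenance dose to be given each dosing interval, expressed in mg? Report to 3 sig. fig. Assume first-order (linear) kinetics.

k = ln2 / t½ = 0.693147 / 44.9 = 0.01544 h⁻¹
CL = k × Vd = 0.01544 × 212 = 3.273 L/h
At steady state, F × (Dose/τ) = Css × CL.
Dose = Css × CL × τ / F = 26.5 × 3.273 × 4.65 / 0.94 = 429.1 mg

429 mg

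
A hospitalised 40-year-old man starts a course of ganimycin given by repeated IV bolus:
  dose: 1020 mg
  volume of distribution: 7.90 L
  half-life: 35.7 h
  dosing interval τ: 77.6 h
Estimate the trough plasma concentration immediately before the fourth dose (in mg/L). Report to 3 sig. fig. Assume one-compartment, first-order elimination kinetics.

36.4 mg/L

C₀ per dose = Dose / Vd = 1020 / 7.90 = 129.1 mg/L
k = ln2 / t½ = 0.693147 / 35.7 = 0.01942 h⁻¹
Fraction remaining after one interval: r = e^(−kτ) = e^(−0.01942 × 77.6) = 0.2216
Before dose 4, 3 doses have been given (aged 1τ, 2τ, 3τ).
C_trough = C₀ × (r + r² + … + r^3) = C₀ × r(1−r^3)/(1−r)
        = 129.1 × 0.2216 × (1 − 0.01088) / (1 − 0.2216) = 36.35 mg/L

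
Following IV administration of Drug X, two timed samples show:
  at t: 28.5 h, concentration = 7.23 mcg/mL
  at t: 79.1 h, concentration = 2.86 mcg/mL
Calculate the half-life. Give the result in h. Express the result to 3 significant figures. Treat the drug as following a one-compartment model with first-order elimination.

37.8 h

k = ln(C₁/C₂) / (t₂ − t₁) = ln(7.23/2.86) / (79.1 − 28.5)
  = 0.9274 / 50.60 = 0.01833 h⁻¹
t½ = ln2 / k = 0.693147 / 0.01833 = 37.81 h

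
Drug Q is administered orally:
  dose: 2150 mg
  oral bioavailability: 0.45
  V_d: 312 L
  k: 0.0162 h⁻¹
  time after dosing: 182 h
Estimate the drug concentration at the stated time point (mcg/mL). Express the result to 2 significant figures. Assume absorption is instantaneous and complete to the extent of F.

Amount reaching circulation = F × Dose = 0.45 × 2150 = 967.5 mg
C₀ = F·Dose / Vd = 967.5 / 312 = 3.101 mg/L
C = C₀ · e^(−k·t) = 3.101 × e^(−0.01620 × 182)
  = 3.101 × 0.05242 = 0.1626 mg/L
(0.1626 mg/L = 0.1626 mcg/mL)

0.16 mcg/mL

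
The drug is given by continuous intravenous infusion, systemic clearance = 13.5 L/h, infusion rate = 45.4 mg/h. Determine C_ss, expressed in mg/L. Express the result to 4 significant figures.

At steady state Css = R₀ / CL = 45.4 / 13.50 = 3.363 mg/L

3.363 mg/L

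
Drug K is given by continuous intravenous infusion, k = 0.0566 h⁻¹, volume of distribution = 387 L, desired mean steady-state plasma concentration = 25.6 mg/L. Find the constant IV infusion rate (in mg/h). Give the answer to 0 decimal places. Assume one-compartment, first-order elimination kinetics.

CL = k × Vd = 0.05660 × 387 = 21.90 L/h
At steady state, infusion rate R₀ = Css × CL = 25.6 × 21.90 = 560.6 mg/h

561 mg/h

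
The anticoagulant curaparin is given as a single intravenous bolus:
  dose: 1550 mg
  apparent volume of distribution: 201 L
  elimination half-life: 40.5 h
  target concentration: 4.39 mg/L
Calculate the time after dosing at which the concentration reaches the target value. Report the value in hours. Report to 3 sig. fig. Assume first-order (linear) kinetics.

C₀ = Dose / Vd = 1550 / 201 = 7.711 mg/L
k = ln2 / t½ = 0.693147 / 40.5 = 0.01711 h⁻¹
t = ln(C₀ / C) / k = ln(7.711 / 4.39) / 0.01711
  = ln(1.756) / 0.01711 = 0.5630 / 0.01711 = 32.90 h

32.9 h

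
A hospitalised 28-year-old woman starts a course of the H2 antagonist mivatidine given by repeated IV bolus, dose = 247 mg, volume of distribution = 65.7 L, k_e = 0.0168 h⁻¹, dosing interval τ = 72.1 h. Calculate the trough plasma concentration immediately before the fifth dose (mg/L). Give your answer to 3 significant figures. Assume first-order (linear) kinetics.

C₀ per dose = Dose / Vd = 247 / 65.7 = 3.760 mg/L
Fraction remaining after one interval: r = e^(−kτ) = e^(−0.01680 × 72.1) = 0.2978
Before dose 5, 4 doses have been given (aged 1τ, 2τ, 3τ, 4τ).
C_trough = C₀ × (r + r² + … + r^4) = C₀ × r(1−r^4)/(1−r)
        = 3.760 × 0.2978 × (1 − 0.007865) / (1 − 0.2978) = 1.582 mg/L

1.58 mg/L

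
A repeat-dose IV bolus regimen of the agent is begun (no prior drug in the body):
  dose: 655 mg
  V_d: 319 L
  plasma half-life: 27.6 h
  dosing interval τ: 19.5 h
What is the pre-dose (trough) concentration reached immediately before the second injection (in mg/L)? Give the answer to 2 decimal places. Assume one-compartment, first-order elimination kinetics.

C₀ per dose = Dose / Vd = 655 / 319 = 2.053 mg/L
k = ln2 / t½ = 0.693147 / 27.6 = 0.02511 h⁻¹
Fraction remaining after one interval: r = e^(−kτ) = e^(−0.02511 × 19.5) = 0.6128
Before dose 2, 1 dose has been given (aged 1τ).
C_trough = C₀ × r = 2.053 × 0.6128 = 1.258 mg/L

1.26 mg/L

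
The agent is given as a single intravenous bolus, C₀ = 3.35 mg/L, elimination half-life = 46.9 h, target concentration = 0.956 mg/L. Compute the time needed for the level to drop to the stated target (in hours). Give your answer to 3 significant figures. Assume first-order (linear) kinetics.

k = ln2 / t½ = 0.693147 / 46.9 = 0.01478 h⁻¹
t = ln(C₀ / C) / k = ln(3.350 / 0.956) / 0.01478
  = ln(3.504) / 0.01478 = 1.254 / 0.01478 = 84.84 h

84.8 h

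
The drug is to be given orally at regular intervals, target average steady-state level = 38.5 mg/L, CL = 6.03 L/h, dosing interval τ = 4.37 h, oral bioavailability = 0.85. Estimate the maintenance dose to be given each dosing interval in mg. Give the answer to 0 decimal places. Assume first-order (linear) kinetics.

1194 mg

At steady state, F × (Dose/τ) = Css × CL.
Dose = Css × CL × τ / F = 38.5 × 6.030 × 4.37 / 0.85 = 1194 mg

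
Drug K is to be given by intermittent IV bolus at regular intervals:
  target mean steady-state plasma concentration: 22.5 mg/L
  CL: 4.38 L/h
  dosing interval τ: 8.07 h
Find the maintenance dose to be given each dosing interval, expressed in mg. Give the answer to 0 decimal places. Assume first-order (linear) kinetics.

At steady state, Dose/τ = Css × CL.
Dose = Css × CL × τ = 22.5 × 4.380 × 8.07 = 795.3 mg

795 mg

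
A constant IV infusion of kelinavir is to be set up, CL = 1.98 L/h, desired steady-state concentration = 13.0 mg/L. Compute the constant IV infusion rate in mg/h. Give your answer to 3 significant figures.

At steady state, infusion rate R₀ = Css × CL = 13.0 × 1.980 = 25.74 mg/h

25.7 mg/h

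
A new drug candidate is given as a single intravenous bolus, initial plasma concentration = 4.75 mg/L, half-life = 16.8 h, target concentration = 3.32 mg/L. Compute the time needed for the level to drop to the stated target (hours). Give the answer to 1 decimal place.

8.7 h

k = ln2 / t½ = 0.693147 / 16.8 = 0.04126 h⁻¹
t = ln(C₀ / C) / k = ln(4.750 / 3.32) / 0.04126
  = ln(1.431) / 0.04126 = 0.3584 / 0.04126 = 8.686 h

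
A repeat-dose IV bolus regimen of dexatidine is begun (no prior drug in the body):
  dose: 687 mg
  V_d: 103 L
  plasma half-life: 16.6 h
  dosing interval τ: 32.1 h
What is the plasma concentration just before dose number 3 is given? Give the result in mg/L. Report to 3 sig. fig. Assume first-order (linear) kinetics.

C₀ per dose = Dose / Vd = 687 / 103 = 6.670 mg/L
k = ln2 / t½ = 0.693147 / 16.6 = 0.04176 h⁻¹
Fraction remaining after one interval: r = e^(−kτ) = e^(−0.04176 × 32.1) = 0.2617
Before dose 3, 2 doses have been given (aged 1τ, 2τ).
C_trough = C₀ × (r + r²) = 6.670 × (0.2617 + 0.06849) = 2.202 mg/L

2.20 mg/L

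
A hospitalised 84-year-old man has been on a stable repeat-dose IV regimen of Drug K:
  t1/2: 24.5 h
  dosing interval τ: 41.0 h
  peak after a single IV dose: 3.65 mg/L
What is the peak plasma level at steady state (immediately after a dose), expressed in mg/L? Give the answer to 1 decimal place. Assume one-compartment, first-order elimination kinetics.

k = ln2 / t½ = 0.693147 / 24.5 = 0.02829 h⁻¹
e^(−kτ) = e^(−0.02829 × 41.0) = 0.3135
Accumulation ratio R = 1 / (1 − e^(−kτ)) = 1 / (1 − 0.3135) = 1.457
Steady-state peak = C₀ × R = 3.65 × 1.457 = 5.318 mg/L

5.3 mg/L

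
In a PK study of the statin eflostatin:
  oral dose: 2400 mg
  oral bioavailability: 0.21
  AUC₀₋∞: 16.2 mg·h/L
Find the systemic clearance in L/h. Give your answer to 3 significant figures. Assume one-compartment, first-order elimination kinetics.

CL = F·Dose / AUC = 0.21 × 2400 / 16.2 = 31.11 L/h

31.1 L/h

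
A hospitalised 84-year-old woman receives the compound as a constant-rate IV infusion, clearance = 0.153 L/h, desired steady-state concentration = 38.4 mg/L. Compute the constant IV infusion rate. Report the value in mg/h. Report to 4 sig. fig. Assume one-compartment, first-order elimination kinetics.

At steady state, infusion rate R₀ = Css × CL = 38.4 × 0.1530 = 5.875 mg/h

5.875 mg/h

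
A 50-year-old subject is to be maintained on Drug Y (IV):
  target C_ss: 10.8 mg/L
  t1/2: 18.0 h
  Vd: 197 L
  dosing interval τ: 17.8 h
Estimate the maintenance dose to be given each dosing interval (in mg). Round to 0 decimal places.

k = ln2 / t½ = 0.693147 / 18.0 = 0.03851 h⁻¹
CL = k × Vd = 0.03851 × 197 = 7.586 L/h
At steady state, Dose/τ = Css × CL.
Dose = Css × CL × τ = 10.8 × 7.586 × 17.8 = 1458 mg

1458 mg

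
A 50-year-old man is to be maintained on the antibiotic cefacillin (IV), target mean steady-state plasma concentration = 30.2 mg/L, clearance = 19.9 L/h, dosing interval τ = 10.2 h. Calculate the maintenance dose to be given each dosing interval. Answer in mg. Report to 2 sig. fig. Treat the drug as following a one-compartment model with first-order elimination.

6100 mg

At steady state, Dose/τ = Css × CL.
Dose = Css × CL × τ = 30.2 × 19.90 × 10.2 = 6130 mg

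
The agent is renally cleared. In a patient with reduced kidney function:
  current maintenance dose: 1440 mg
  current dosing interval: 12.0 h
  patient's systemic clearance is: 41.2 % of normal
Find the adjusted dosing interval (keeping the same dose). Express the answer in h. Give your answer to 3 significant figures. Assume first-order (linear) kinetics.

29.1 h

To keep the same average steady-state level, dosing rate must scale with clearance.
CL ratio = 41.2 / 100 = 0.4120
New interval (same dose) = 12.0 / 0.4120 = 29.13 h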